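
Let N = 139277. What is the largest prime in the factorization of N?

139277 = 41 · 3397
3397 = 43 · 79
79 is prime.
So 139277 = 41 · 43 · 79; the largest prime factor is 79.

79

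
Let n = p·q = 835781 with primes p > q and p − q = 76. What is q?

Since p = q + 76, we have 835781 = q(q + 76), so q² + 76q − 835781 = 0.
Discriminant: 76² + 4·835781 = 5776 + 3343124 = 3348900; √3348900 = 1830.
q = (−76 + 1830)/2 = 877, and p = q + 76 = 953.
Check: 877 · 953 = 835781.

877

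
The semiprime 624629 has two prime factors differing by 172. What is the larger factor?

Since p = q + 172, we have 624629 = q(q + 172), so q² + 172q − 624629 = 0.
Discriminant: 172² + 4·624629 = 29584 + 2498516 = 2528100; √2528100 = 1590.
q = (−172 + 1590)/2 = 709, and p = q + 172 = 881.
Check: 709 · 881 = 624629.

881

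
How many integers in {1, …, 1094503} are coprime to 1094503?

1058304

Factor: 1094503 = 53 · 107 · 193.
φ(1094503) = (53−1) · (107−1) · (193−1) = 52 · 106 · 192 = 1058304.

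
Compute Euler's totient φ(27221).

26892

Factor: 27221 = 163 · 167.
φ(27221) = (163−1) · (167−1) = 162 · 166 = 26892.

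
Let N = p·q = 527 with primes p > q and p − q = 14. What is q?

Since p = q + 14, we have 527 = q(q + 14), so q² + 14q − 527 = 0.
Discriminant: 14² + 4·527 = 196 + 2108 = 2304; √2304 = 48.
q = (−14 + 48)/2 = 17, and p = q + 14 = 31.
Check: 17 · 31 = 527.

17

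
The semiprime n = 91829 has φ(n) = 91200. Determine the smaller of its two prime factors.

φ(n) = (p−1)(q−1) = n − (p+q) + 1, so p + q = 91829 − 91200 + 1 = 630.
p and q are the roots of t² − 630t + 91829 = 0.
Discriminant: 630² − 4·91829 = 396900 − 367316 = 29584; √29584 = 172.
q = (630 − 172)/2 = 229, p = (630 + 172)/2 = 401.
Check: 229 · 401 = 91829.

229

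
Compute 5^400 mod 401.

1

5^1 ≡ 5 (mod 401)
5^2 ≡ 5^2 = 25 ≡ 25 (mod 401)
5^4 ≡ 25^2 = 625 ≡ 224 (mod 401)
5^8 ≡ 224^2 = 50176 ≡ 51 (mod 401)
5^16 ≡ 51^2 = 2601 ≡ 195 (mod 401)
5^32 ≡ 195^2 = 38025 ≡ 331 (mod 401)
5^64 ≡ 331^2 = 109561 ≡ 88 (mod 401)
5^128 ≡ 88^2 = 7744 ≡ 125 (mod 401)
5^256 ≡ 125^2 = 15625 ≡ 387 (mod 401)
400 = 256 + 128 + 16 in binary powers of 2.
So 5^400 ≡ 387 · 125 · 195 ≡ 1 (mod 401).
Since the result is 1, base 5 gives no evidence that 401 is composite.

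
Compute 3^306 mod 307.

3^1 ≡ 3 (mod 307)
3^2 ≡ 3^2 = 9 ≡ 9 (mod 307)
3^4 ≡ 9^2 = 81 ≡ 81 (mod 307)
3^8 ≡ 81^2 = 6561 ≡ 114 (mod 307)
3^16 ≡ 114^2 = 12996 ≡ 102 (mod 307)
3^32 ≡ 102^2 = 10404 ≡ 273 (mod 307)
3^64 ≡ 273^2 = 74529 ≡ 235 (mod 307)
3^128 ≡ 235^2 = 55225 ≡ 272 (mod 307)
3^256 ≡ 272^2 = 73984 ≡ 304 (mod 307)
306 = 256 + 32 + 16 + 2 in binary powers of 2.
So 3^306 ≡ 304 · 273 · 102 · 9 ≡ 1 (mod 307).
Since the result is 1, base 3 gives no evidence that 307 is composite.

1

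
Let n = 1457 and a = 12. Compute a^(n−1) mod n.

12^1 ≡ 12 (mod 1457)
12^2 ≡ 12^2 = 144 ≡ 144 (mod 1457)
12^4 ≡ 144^2 = 20736 ≡ 338 (mod 1457)
12^8 ≡ 338^2 = 114244 ≡ 598 (mod 1457)
12^16 ≡ 598^2 = 357604 ≡ 639 (mod 1457)
12^32 ≡ 639^2 = 408321 ≡ 361 (mod 1457)
12^64 ≡ 361^2 = 130321 ≡ 648 (mod 1457)
12^128 ≡ 648^2 = 419904 ≡ 288 (mod 1457)
12^256 ≡ 288^2 = 82944 ≡ 1352 (mod 1457)
12^512 ≡ 1352^2 = 1827904 ≡ 826 (mod 1457)
12^1024 ≡ 826^2 = 682276 ≡ 400 (mod 1457)
1456 = 1024 + 256 + 128 + 32 + 16 in binary powers of 2.
So 12^1456 ≡ 400 · 1352 · 288 · 361 · 639 ≡ 794 (mod 1457).
Since 794 ≠ 1, base 12 is a Fermat witness: 1457 is composite.

794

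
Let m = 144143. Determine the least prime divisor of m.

144143 is odd.
Digit sum 17, not divisible by 3.
Ends in 3: not divisible by 5.
7: 144143 = 7·20591 + 6
11: 144143 = 11·13103 + 10
13: 144143 = 13·11087 + 12
17: 144143 = 17·8479

17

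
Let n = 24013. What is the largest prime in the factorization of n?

59

24013 = 11 · 2183
2183 = 37 · 59
59 is prime.
So 24013 = 11 · 37 · 59; the largest prime factor is 59.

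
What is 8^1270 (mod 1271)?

8^1 ≡ 8 (mod 1271)
8^2 ≡ 8^2 = 64 ≡ 64 (mod 1271)
8^4 ≡ 64^2 = 4096 ≡ 283 (mod 1271)
8^8 ≡ 283^2 = 80089 ≡ 16 (mod 1271)
8^16 ≡ 16^2 = 256 ≡ 256 (mod 1271)
8^32 ≡ 256^2 = 65536 ≡ 715 (mod 1271)
8^64 ≡ 715^2 = 511225 ≡ 283 (mod 1271)
8^128 ≡ 283^2 = 80089 ≡ 16 (mod 1271)
8^256 ≡ 16^2 = 256 ≡ 256 (mod 1271)
8^512 ≡ 256^2 = 65536 ≡ 715 (mod 1271)
8^1024 ≡ 715^2 = 511225 ≡ 283 (mod 1271)
1270 = 1024 + 128 + 64 + 32 + 16 + 4 + 2 in binary powers of 2.
So 8^1270 ≡ 283 · 16 · 283 · 715 · 256 · 283 · 64 ≡ 1024 (mod 1271).
Since 1024 ≠ 1, base 8 is a Fermat witness: 1271 is composite.

1024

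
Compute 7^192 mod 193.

7^1 ≡ 7 (mod 193)
7^2 ≡ 7^2 = 49 ≡ 49 (mod 193)
7^4 ≡ 49^2 = 2401 ≡ 85 (mod 193)
7^8 ≡ 85^2 = 7225 ≡ 84 (mod 193)
7^16 ≡ 84^2 = 7056 ≡ 108 (mod 193)
7^32 ≡ 108^2 = 11664 ≡ 84 (mod 193)
7^64 ≡ 84^2 = 7056 ≡ 108 (mod 193)
7^128 ≡ 108^2 = 11664 ≡ 84 (mod 193)
192 = 128 + 64 in binary powers of 2.
So 7^192 ≡ 84 · 108 ≡ 1 (mod 193).
Since the result is 1, base 7 gives no evidence that 193 is composite.

1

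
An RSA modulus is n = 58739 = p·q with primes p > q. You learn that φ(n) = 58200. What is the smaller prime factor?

151

φ(n) = (p−1)(q−1) = n − (p+q) + 1, so p + q = 58739 − 58200 + 1 = 540.
p and q are the roots of t² − 540t + 58739 = 0.
Discriminant: 540² − 4·58739 = 291600 − 234956 = 56644; √56644 = 238.
q = (540 − 238)/2 = 151, p = (540 + 238)/2 = 389.
Check: 151 · 389 = 58739.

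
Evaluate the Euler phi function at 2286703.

Factor: 2286703 = 103 · 149^2.
φ(2286703) = (103−1) · 149^1·(149−1) = 102 · 22052 = 2249304.

2249304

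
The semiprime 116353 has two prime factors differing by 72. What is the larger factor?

379

Since p = q + 72, we have 116353 = q(q + 72), so q² + 72q − 116353 = 0.
Discriminant: 72² + 4·116353 = 5184 + 465412 = 470596; √470596 = 686.
q = (−72 + 686)/2 = 307, and p = q + 72 = 379.
Check: 307 · 379 = 116353.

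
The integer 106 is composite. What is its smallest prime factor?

2

106 is even: 2 divides it.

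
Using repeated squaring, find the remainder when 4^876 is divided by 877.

4^1 ≡ 4 (mod 877)
4^2 ≡ 4^2 = 16 ≡ 16 (mod 877)
4^4 ≡ 16^2 = 256 ≡ 256 (mod 877)
4^8 ≡ 256^2 = 65536 ≡ 638 (mod 877)
4^16 ≡ 638^2 = 407044 ≡ 116 (mod 877)
4^32 ≡ 116^2 = 13456 ≡ 301 (mod 877)
4^64 ≡ 301^2 = 90601 ≡ 270 (mod 877)
4^128 ≡ 270^2 = 72900 ≡ 109 (mod 877)
4^256 ≡ 109^2 = 11881 ≡ 480 (mod 877)
4^512 ≡ 480^2 = 230400 ≡ 626 (mod 877)
876 = 512 + 256 + 64 + 32 + 8 + 4 in binary powers of 2.
So 4^876 ≡ 626 · 480 · 270 · 301 · 638 · 256 ≡ 1 (mod 877).
Since the result is 1, base 4 gives no evidence that 877 is composite.

1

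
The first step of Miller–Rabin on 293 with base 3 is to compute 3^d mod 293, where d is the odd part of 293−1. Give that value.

293 − 1 = 292 = 2^2 · 73, so d = 73.
3^1 ≡ 3 (mod 293)
3^2 ≡ 3^2 = 9 ≡ 9 (mod 293)
3^4 ≡ 9^2 = 81 ≡ 81 (mod 293)
3^8 ≡ 81^2 = 6561 ≡ 115 (mod 293)
3^16 ≡ 115^2 = 13225 ≡ 40 (mod 293)
3^32 ≡ 40^2 = 1600 ≡ 135 (mod 293)
3^64 ≡ 135^2 = 18225 ≡ 59 (mod 293)
73 = 64 + 8 + 1 in binary powers of 2.
So 3^73 ≡ 59 · 115 · 3 ≡ 138 (mod 293).
Squaring chain: 138 → 292; reaches −1, so base 3 does not prove 293 composite.

138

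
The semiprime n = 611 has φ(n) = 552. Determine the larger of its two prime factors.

φ(n) = (p−1)(q−1) = n − (p+q) + 1, so p + q = 611 − 552 + 1 = 60.
p and q are the roots of t² − 60t + 611 = 0.
Discriminant: 60² − 4·611 = 3600 − 2444 = 1156; √1156 = 34.
q = (60 − 34)/2 = 13, p = (60 + 34)/2 = 47.
Check: 13 · 47 = 611.

47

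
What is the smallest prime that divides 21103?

21103 is odd.
Digit sum 7, not divisible by 3.
Ends in 3: not divisible by 5.
7: 21103 = 7·3014 + 5
11: 21103 = 11·1918 + 5
13: 21103 = 13·1623 + 4
17: 21103 = 17·1241 + 6
19: 21103 = 19·1110 + 13
23: 21103 = 23·917 + 12
29: 21103 = 29·727 + 20
31: 21103 = 31·680 + 23
37: 21103 = 37·570 + 13
41: 21103 = 41·514 + 29
43: 21103 = 43·490 + 33
47: 21103 = 47·449

47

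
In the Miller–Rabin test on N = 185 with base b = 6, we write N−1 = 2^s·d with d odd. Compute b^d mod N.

31

185 − 1 = 184 = 2^3 · 23, so d = 23.
6^1 ≡ 6 (mod 185)
6^2 ≡ 6^2 = 36 ≡ 36 (mod 185)
6^4 ≡ 36^2 = 1296 ≡ 1 (mod 185)
6^8 ≡ 1^2 = 1 ≡ 1 (mod 185)
6^16 ≡ 1^2 = 1 ≡ 1 (mod 185)
23 = 16 + 4 + 2 + 1 in binary powers of 2.
So 6^23 ≡ 1 · 1 · 36 · 6 ≡ 31 (mod 185).
Squaring chain: 31 → 36 → 1; never reaches −1, so base 6 is a Miller–Rabin witness that 185 is composite.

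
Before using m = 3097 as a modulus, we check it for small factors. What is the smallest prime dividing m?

3097 is odd.
Digit sum 19, not divisible by 3.
Ends in 7: not divisible by 5.
7: 3097 = 7·442 + 3
11: 3097 = 11·281 + 6
13: 3097 = 13·238 + 3
17: 3097 = 17·182 + 3
19: 3097 = 19·163

19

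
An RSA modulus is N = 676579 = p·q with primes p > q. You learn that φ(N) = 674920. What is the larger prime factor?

φ(n) = (p−1)(q−1) = n − (p+q) + 1, so p + q = 676579 − 674920 + 1 = 1660.
p and q are the roots of t² − 1660t + 676579 = 0.
Discriminant: 1660² − 4·676579 = 2755600 − 2706316 = 49284; √49284 = 222.
q = (1660 − 222)/2 = 719, p = (1660 + 222)/2 = 941.
Check: 719 · 941 = 676579.

941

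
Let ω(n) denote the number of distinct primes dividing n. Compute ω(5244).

4

5244 = 2^2 · 1311
1311 = 3 · 437
437 = 19 · 23
5244 = 2^2 · 3 · 19 · 23, which has 4 distinct prime factors.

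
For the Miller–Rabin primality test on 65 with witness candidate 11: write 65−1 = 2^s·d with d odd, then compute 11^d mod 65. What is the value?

11

65 − 1 = 64 = 2^6 · 1, so d = 1.
11^1 ≡ 11 (mod 65)
1 = 1 in binary powers of 2.
So 11^1 ≡ 11 ≡ 11 (mod 65).
Squaring chain: 11 → 56 → 16 → 61 → 16 → 61; never reaches −1, so base 11 is a Miller–Rabin witness that 65 is composite.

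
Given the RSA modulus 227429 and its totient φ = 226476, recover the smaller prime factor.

467

φ(n) = (p−1)(q−1) = n − (p+q) + 1, so p + q = 227429 − 226476 + 1 = 954.
p and q are the roots of t² − 954t + 227429 = 0.
Discriminant: 954² − 4·227429 = 910116 − 909716 = 400; √400 = 20.
q = (954 − 20)/2 = 467, p = (954 + 20)/2 = 487.
Check: 467 · 487 = 227429.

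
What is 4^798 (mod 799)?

4^1 ≡ 4 (mod 799)
4^2 ≡ 4^2 = 16 ≡ 16 (mod 799)
4^4 ≡ 16^2 = 256 ≡ 256 (mod 799)
4^8 ≡ 256^2 = 65536 ≡ 18 (mod 799)
4^16 ≡ 18^2 = 324 ≡ 324 (mod 799)
4^32 ≡ 324^2 = 104976 ≡ 307 (mod 799)
4^64 ≡ 307^2 = 94249 ≡ 766 (mod 799)
4^128 ≡ 766^2 = 586756 ≡ 290 (mod 799)
4^256 ≡ 290^2 = 84100 ≡ 205 (mod 799)
4^512 ≡ 205^2 = 42025 ≡ 477 (mod 799)
798 = 512 + 256 + 16 + 8 + 4 + 2 in binary powers of 2.
So 4^798 ≡ 477 · 205 · 324 · 18 · 256 · 16 ≡ 747 (mod 799).
Since 747 ≠ 1, base 4 is a Fermat witness: 799 is composite.

747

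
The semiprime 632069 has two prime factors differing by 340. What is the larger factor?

983

Since p = q + 340, we have 632069 = q(q + 340), so q² + 340q − 632069 = 0.
Discriminant: 340² + 4·632069 = 115600 + 2528276 = 2643876; √2643876 = 1626.
q = (−340 + 1626)/2 = 643, and p = q + 340 = 983.
Check: 643 · 983 = 632069.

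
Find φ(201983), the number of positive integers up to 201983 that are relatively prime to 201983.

Factor: 201983 = 37 · 53 · 103.
φ(201983) = (37−1) · (53−1) · (103−1) = 36 · 52 · 102 = 190944.

190944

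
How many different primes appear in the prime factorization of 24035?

24035 = 5 · 4807
4807 = 11 · 437
437 = 19 · 23
24035 = 5 · 11 · 19 · 23, which has 4 distinct prime factors.

4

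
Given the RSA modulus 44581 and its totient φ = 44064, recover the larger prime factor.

φ(n) = (p−1)(q−1) = n − (p+q) + 1, so p + q = 44581 − 44064 + 1 = 518.
p and q are the roots of t² − 518t + 44581 = 0.
Discriminant: 518² − 4·44581 = 268324 − 178324 = 90000; √90000 = 300.
q = (518 − 300)/2 = 109, p = (518 + 300)/2 = 409.
Check: 109 · 409 = 44581.

409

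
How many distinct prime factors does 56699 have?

2

56699 = 31^2 · 59
56699 = 31^2 · 59, which has 2 distinct prime factors.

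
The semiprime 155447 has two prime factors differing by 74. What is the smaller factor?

359

Since p = q + 74, we have 155447 = q(q + 74), so q² + 74q − 155447 = 0.
Discriminant: 74² + 4·155447 = 5476 + 621788 = 627264; √627264 = 792.
q = (−74 + 792)/2 = 359, and p = q + 74 = 433.
Check: 359 · 433 = 155447.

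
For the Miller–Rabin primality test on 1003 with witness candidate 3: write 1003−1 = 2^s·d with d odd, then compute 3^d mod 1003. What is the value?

1003 − 1 = 1002 = 2^1 · 501, so d = 501.
3^1 ≡ 3 (mod 1003)
3^2 ≡ 3^2 = 9 ≡ 9 (mod 1003)
3^4 ≡ 9^2 = 81 ≡ 81 (mod 1003)
3^8 ≡ 81^2 = 6561 ≡ 543 (mod 1003)
3^16 ≡ 543^2 = 294849 ≡ 970 (mod 1003)
3^32 ≡ 970^2 = 940900 ≡ 86 (mod 1003)
3^64 ≡ 86^2 = 7396 ≡ 375 (mod 1003)
3^128 ≡ 375^2 = 140625 ≡ 205 (mod 1003)
3^256 ≡ 205^2 = 42025 ≡ 902 (mod 1003)
501 = 256 + 128 + 64 + 32 + 16 + 4 + 1 in binary powers of 2.
So 3^501 ≡ 902 · 205 · 375 · 86 · 970 · 81 · 3 ≡ 838 (mod 1003).
Squaring chain: 838; never reaches −1, so base 3 is a Miller–Rabin witness that 1003 is composite.

838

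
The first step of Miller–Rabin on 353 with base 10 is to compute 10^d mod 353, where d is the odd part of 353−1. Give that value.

346

353 − 1 = 352 = 2^5 · 11, so d = 11.
10^1 ≡ 10 (mod 353)
10^2 ≡ 10^2 = 100 ≡ 100 (mod 353)
10^4 ≡ 100^2 = 10000 ≡ 116 (mod 353)
10^8 ≡ 116^2 = 13456 ≡ 42 (mod 353)
11 = 8 + 2 + 1 in binary powers of 2.
So 10^11 ≡ 42 · 100 · 10 ≡ 346 (mod 353).
Squaring chain: 346 → 49 → 283 → 311 → 352; reaches −1, so base 10 does not prove 353 composite.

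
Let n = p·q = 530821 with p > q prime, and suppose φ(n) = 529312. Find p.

953

φ(n) = (p−1)(q−1) = n − (p+q) + 1, so p + q = 530821 − 529312 + 1 = 1510.
p and q are the roots of t² − 1510t + 530821 = 0.
Discriminant: 1510² − 4·530821 = 2280100 − 2123284 = 156816; √156816 = 396.
q = (1510 − 396)/2 = 557, p = (1510 + 396)/2 = 953.
Check: 557 · 953 = 530821.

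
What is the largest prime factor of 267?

89

267 = 3 · 89
89 is prime.
So 267 = 3 · 89; the largest prime factor is 89.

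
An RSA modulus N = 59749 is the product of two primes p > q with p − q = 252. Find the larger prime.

401

Since p = q + 252, we have 59749 = q(q + 252), so q² + 252q − 59749 = 0.
Discriminant: 252² + 4·59749 = 63504 + 238996 = 302500; √302500 = 550.
q = (−252 + 550)/2 = 149, and p = q + 252 = 401.
Check: 149 · 401 = 59749.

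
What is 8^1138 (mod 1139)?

8^1 ≡ 8 (mod 1139)
8^2 ≡ 8^2 = 64 ≡ 64 (mod 1139)
8^4 ≡ 64^2 = 4096 ≡ 679 (mod 1139)
8^8 ≡ 679^2 = 461041 ≡ 885 (mod 1139)
8^16 ≡ 885^2 = 783225 ≡ 732 (mod 1139)
8^32 ≡ 732^2 = 535824 ≡ 494 (mod 1139)
8^64 ≡ 494^2 = 244036 ≡ 290 (mod 1139)
8^128 ≡ 290^2 = 84100 ≡ 953 (mod 1139)
8^256 ≡ 953^2 = 908209 ≡ 426 (mod 1139)
8^512 ≡ 426^2 = 181476 ≡ 375 (mod 1139)
8^1024 ≡ 375^2 = 140625 ≡ 528 (mod 1139)
1138 = 1024 + 64 + 32 + 16 + 2 in binary powers of 2.
So 8^1138 ≡ 528 · 290 · 494 · 732 · 64 ≡ 1067 (mod 1139).
Since 1067 ≠ 1, base 8 is a Fermat witness: 1139 is composite.

1067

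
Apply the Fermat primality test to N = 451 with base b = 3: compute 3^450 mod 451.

3^1 ≡ 3 (mod 451)
3^2 ≡ 3^2 = 9 ≡ 9 (mod 451)
3^4 ≡ 9^2 = 81 ≡ 81 (mod 451)
3^8 ≡ 81^2 = 6561 ≡ 247 (mod 451)
3^16 ≡ 247^2 = 61009 ≡ 124 (mod 451)
3^32 ≡ 124^2 = 15376 ≡ 42 (mod 451)
3^64 ≡ 42^2 = 1764 ≡ 411 (mod 451)
3^128 ≡ 411^2 = 168921 ≡ 247 (mod 451)
3^256 ≡ 247^2 = 61009 ≡ 124 (mod 451)
450 = 256 + 128 + 64 + 2 in binary powers of 2.
So 3^450 ≡ 124 · 247 · 411 · 9 ≡ 419 (mod 451).
Since 419 ≠ 1, base 3 is a Fermat witness: 451 is composite.

419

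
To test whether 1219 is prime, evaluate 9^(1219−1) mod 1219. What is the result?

289

9^1 ≡ 9 (mod 1219)
9^2 ≡ 9^2 = 81 ≡ 81 (mod 1219)
9^4 ≡ 81^2 = 6561 ≡ 466 (mod 1219)
9^8 ≡ 466^2 = 217156 ≡ 174 (mod 1219)
9^16 ≡ 174^2 = 30276 ≡ 1020 (mod 1219)
9^32 ≡ 1020^2 = 1040400 ≡ 593 (mod 1219)
9^64 ≡ 593^2 = 351649 ≡ 577 (mod 1219)
9^128 ≡ 577^2 = 332929 ≡ 142 (mod 1219)
9^256 ≡ 142^2 = 20164 ≡ 660 (mod 1219)
9^512 ≡ 660^2 = 435600 ≡ 417 (mod 1219)
9^1024 ≡ 417^2 = 173889 ≡ 791 (mod 1219)
1218 = 1024 + 128 + 64 + 2 in binary powers of 2.
So 9^1218 ≡ 791 · 142 · 577 · 81 ≡ 289 (mod 1219).
Since 289 ≠ 1, base 9 is a Fermat witness: 1219 is composite.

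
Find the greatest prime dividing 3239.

79

3239 = 41 · 79
79 is prime.
So 3239 = 41 · 79; the largest prime factor is 79.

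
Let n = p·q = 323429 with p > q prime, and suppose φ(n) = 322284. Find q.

503

φ(n) = (p−1)(q−1) = n − (p+q) + 1, so p + q = 323429 − 322284 + 1 = 1146.
p and q are the roots of t² − 1146t + 323429 = 0.
Discriminant: 1146² − 4·323429 = 1313316 − 1293716 = 19600; √19600 = 140.
q = (1146 − 140)/2 = 503, p = (1146 + 140)/2 = 643.
Check: 503 · 643 = 323429.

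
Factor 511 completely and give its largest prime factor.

73

511 = 7 · 73
73 is prime.
So 511 = 7 · 73; the largest prime factor is 73.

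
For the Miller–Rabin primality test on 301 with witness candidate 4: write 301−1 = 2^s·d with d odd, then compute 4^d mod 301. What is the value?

301 − 1 = 300 = 2^2 · 75, so d = 75.
4^1 ≡ 4 (mod 301)
4^2 ≡ 4^2 = 16 ≡ 16 (mod 301)
4^4 ≡ 16^2 = 256 ≡ 256 (mod 301)
4^8 ≡ 256^2 = 65536 ≡ 219 (mod 301)
4^16 ≡ 219^2 = 47961 ≡ 102 (mod 301)
4^32 ≡ 102^2 = 10404 ≡ 170 (mod 301)
4^64 ≡ 170^2 = 28900 ≡ 4 (mod 301)
75 = 64 + 8 + 2 + 1 in binary powers of 2.
So 4^75 ≡ 4 · 219 · 16 · 4 ≡ 78 (mod 301).
Squaring chain: 78 → 64; never reaches −1, so base 4 is a Miller–Rabin witness that 301 is composite.

78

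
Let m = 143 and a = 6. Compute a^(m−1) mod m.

6^1 ≡ 6 (mod 143)
6^2 ≡ 6^2 = 36 ≡ 36 (mod 143)
6^4 ≡ 36^2 = 1296 ≡ 9 (mod 143)
6^8 ≡ 9^2 = 81 ≡ 81 (mod 143)
6^16 ≡ 81^2 = 6561 ≡ 126 (mod 143)
6^32 ≡ 126^2 = 15876 ≡ 3 (mod 143)
6^64 ≡ 3^2 = 9 ≡ 9 (mod 143)
6^128 ≡ 9^2 = 81 ≡ 81 (mod 143)
142 = 128 + 8 + 4 + 2 in binary powers of 2.
So 6^142 ≡ 81 · 81 · 9 · 36 ≡ 69 (mod 143).
Since 69 ≠ 1, base 6 is a Fermat witness: 143 is composite.

69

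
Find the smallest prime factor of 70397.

17

70397 is odd.
Digit sum 26, not divisible by 3.
Ends in 7: not divisible by 5.
7: 70397 = 7·10056 + 5
11: 70397 = 11·6399 + 8
13: 70397 = 13·5415 + 2
17: 70397 = 17·4141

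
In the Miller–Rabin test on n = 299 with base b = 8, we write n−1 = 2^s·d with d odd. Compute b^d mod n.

299 − 1 = 298 = 2^1 · 149, so d = 149.
8^1 ≡ 8 (mod 299)
8^2 ≡ 8^2 = 64 ≡ 64 (mod 299)
8^4 ≡ 64^2 = 4096 ≡ 209 (mod 299)
8^8 ≡ 209^2 = 43681 ≡ 27 (mod 299)
8^16 ≡ 27^2 = 729 ≡ 131 (mod 299)
8^32 ≡ 131^2 = 17161 ≡ 118 (mod 299)
8^64 ≡ 118^2 = 13924 ≡ 170 (mod 299)
8^128 ≡ 170^2 = 28900 ≡ 196 (mod 299)
149 = 128 + 16 + 4 + 1 in binary powers of 2.
So 8^149 ≡ 196 · 131 · 209 · 8 ≡ 151 (mod 299).
Squaring chain: 151; never reaches −1, so base 8 is a Miller–Rabin witness that 299 is composite.

151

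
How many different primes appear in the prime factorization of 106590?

6

106590 = 2 · 53295
53295 = 3 · 17765
17765 = 5 · 3553
3553 = 11 · 323
323 = 17 · 19
106590 = 2 · 3 · 5 · 11 · 17 · 19, which has 6 distinct prime factors.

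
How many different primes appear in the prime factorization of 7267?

7267 = 13^2 · 43
7267 = 13^2 · 43, which has 2 distinct prime factors.

2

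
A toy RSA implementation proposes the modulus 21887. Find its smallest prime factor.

21887 is odd.
Digit sum 26, not divisible by 3.
Ends in 7: not divisible by 5.
7: 21887 = 7·3126 + 5
11: 21887 = 11·1989 + 8
13: 21887 = 13·1683 + 8
17: 21887 = 17·1287 + 8
19: 21887 = 19·1151 + 18
23: 21887 = 23·951 + 14
29: 21887 = 29·754 + 21
31: 21887 = 31·706 + 1
37: 21887 = 37·591 + 20
41: 21887 = 41·533 + 34
43: 21887 = 43·509

43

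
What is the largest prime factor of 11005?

71

11005 = 5 · 2201
2201 = 31 · 71
71 is prime.
So 11005 = 5 · 31 · 71; the largest prime factor is 71.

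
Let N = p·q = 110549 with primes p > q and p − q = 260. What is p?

Since p = q + 260, we have 110549 = q(q + 260), so q² + 260q − 110549 = 0.
Discriminant: 260² + 4·110549 = 67600 + 442196 = 509796; √509796 = 714.
q = (−260 + 714)/2 = 227, and p = q + 260 = 487.
Check: 227 · 487 = 110549.

487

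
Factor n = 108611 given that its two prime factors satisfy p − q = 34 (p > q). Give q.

313

Since p = q + 34, we have 108611 = q(q + 34), so q² + 34q − 108611 = 0.
Discriminant: 34² + 4·108611 = 1156 + 434444 = 435600; √435600 = 660.
q = (−34 + 660)/2 = 313, and p = q + 34 = 347.
Check: 313 · 347 = 108611.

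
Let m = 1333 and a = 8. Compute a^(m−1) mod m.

64

8^1 ≡ 8 (mod 1333)
8^2 ≡ 8^2 = 64 ≡ 64 (mod 1333)
8^4 ≡ 64^2 = 4096 ≡ 97 (mod 1333)
8^8 ≡ 97^2 = 9409 ≡ 78 (mod 1333)
8^16 ≡ 78^2 = 6084 ≡ 752 (mod 1333)
8^32 ≡ 752^2 = 565504 ≡ 312 (mod 1333)
8^64 ≡ 312^2 = 97344 ≡ 35 (mod 1333)
8^128 ≡ 35^2 = 1225 ≡ 1225 (mod 1333)
8^256 ≡ 1225^2 = 1500625 ≡ 1000 (mod 1333)
8^512 ≡ 1000^2 = 1000000 ≡ 250 (mod 1333)
8^1024 ≡ 250^2 = 62500 ≡ 1182 (mod 1333)
1332 = 1024 + 256 + 32 + 16 + 4 in binary powers of 2.
So 8^1332 ≡ 1182 · 1000 · 312 · 752 · 97 ≡ 64 (mod 1333).
Since 64 ≠ 1, base 8 is a Fermat witness: 1333 is composite.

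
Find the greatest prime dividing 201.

67

201 = 3 · 67
67 is prime.
So 201 = 3 · 67; the largest prime factor is 67.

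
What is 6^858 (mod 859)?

6^1 ≡ 6 (mod 859)
6^2 ≡ 6^2 = 36 ≡ 36 (mod 859)
6^4 ≡ 36^2 = 1296 ≡ 437 (mod 859)
6^8 ≡ 437^2 = 190969 ≡ 271 (mod 859)
6^16 ≡ 271^2 = 73441 ≡ 426 (mod 859)
6^32 ≡ 426^2 = 181476 ≡ 227 (mod 859)
6^64 ≡ 227^2 = 51529 ≡ 848 (mod 859)
6^128 ≡ 848^2 = 719104 ≡ 121 (mod 859)
6^256 ≡ 121^2 = 14641 ≡ 38 (mod 859)
6^512 ≡ 38^2 = 1444 ≡ 585 (mod 859)
858 = 512 + 256 + 64 + 16 + 8 + 2 in binary powers of 2.
So 6^858 ≡ 585 · 38 · 848 · 426 · 271 · 36 ≡ 1 (mod 859).
Since the result is 1, base 6 gives no evidence that 859 is composite.

1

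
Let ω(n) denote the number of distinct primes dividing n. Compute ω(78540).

78540 = 2^2 · 19635
19635 = 3 · 6545
6545 = 5 · 1309
1309 = 7 · 187
187 = 11 · 17
78540 = 2^2 · 3 · 5 · 7 · 11 · 17, which has 6 distinct prime factors.

6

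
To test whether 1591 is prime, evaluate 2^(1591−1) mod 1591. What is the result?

2^1 ≡ 2 (mod 1591)
2^2 ≡ 2^2 = 4 ≡ 4 (mod 1591)
2^4 ≡ 4^2 = 16 ≡ 16 (mod 1591)
2^8 ≡ 16^2 = 256 ≡ 256 (mod 1591)
2^16 ≡ 256^2 = 65536 ≡ 305 (mod 1591)
2^32 ≡ 305^2 = 93025 ≡ 747 (mod 1591)
2^64 ≡ 747^2 = 558009 ≡ 1159 (mod 1591)
2^128 ≡ 1159^2 = 1343281 ≡ 477 (mod 1591)
2^256 ≡ 477^2 = 227529 ≡ 16 (mod 1591)
2^512 ≡ 16^2 = 256 ≡ 256 (mod 1591)
2^1024 ≡ 256^2 = 65536 ≡ 305 (mod 1591)
1590 = 1024 + 512 + 32 + 16 + 4 + 2 in binary powers of 2.
So 2^1590 ≡ 305 · 256 · 747 · 305 · 16 · 4 ≡ 471 (mod 1591).
Since 471 ≠ 1, base 2 is a Fermat witness: 1591 is composite.

471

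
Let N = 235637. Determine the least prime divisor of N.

235637 is odd.
Digit sum 26, not divisible by 3.
Ends in 7: not divisible by 5.
7: 235637 = 7·33662 + 3
11: 235637 = 11·21421 + 6
13: 235637 = 13·18125 + 12
17: 235637 = 17·13861

17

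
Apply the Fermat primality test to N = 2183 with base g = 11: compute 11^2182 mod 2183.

470

11^1 ≡ 11 (mod 2183)
11^2 ≡ 11^2 = 121 ≡ 121 (mod 2183)
11^4 ≡ 121^2 = 14641 ≡ 1543 (mod 2183)
11^8 ≡ 1543^2 = 2380849 ≡ 1379 (mod 2183)
11^16 ≡ 1379^2 = 1901641 ≡ 248 (mod 2183)
11^32 ≡ 248^2 = 61504 ≡ 380 (mod 2183)
11^64 ≡ 380^2 = 144400 ≡ 322 (mod 2183)
11^128 ≡ 322^2 = 103684 ≡ 1083 (mod 2183)
11^256 ≡ 1083^2 = 1172889 ≡ 618 (mod 2183)
11^512 ≡ 618^2 = 381924 ≡ 2082 (mod 2183)
11^1024 ≡ 2082^2 = 4334724 ≡ 1469 (mod 2183)
11^2048 ≡ 1469^2 = 2157961 ≡ 1157 (mod 2183)
2182 = 2048 + 128 + 4 + 2 in binary powers of 2.
So 11^2182 ≡ 1157 · 1083 · 1543 · 121 ≡ 470 (mod 2183).
Since 470 ≠ 1, base 11 is a Fermat witness: 2183 is composite.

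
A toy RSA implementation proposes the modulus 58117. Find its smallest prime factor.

58117 is odd.
Digit sum 22, not divisible by 3.
Ends in 7: not divisible by 5.
7: 58117 = 7·8302 + 3
11: 58117 = 11·5283 + 4
13: 58117 = 13·4470 + 7
17: 58117 = 17·3418 + 11
19: 58117 = 19·3058 + 15
23: 58117 = 23·2526 + 19
29: 58117 = 29·2004 + 1
31: 58117 = 31·1874 + 23
37: 58117 = 37·1570 + 27
41: 58117 = 41·1417 + 20
43: 58117 = 43·1351 + 24
47: 58117 = 47·1236 + 25
53: 58117 = 53·1096 + 29
59: 58117 = 59·985 + 2
61: 58117 = 61·952 + 45
67: 58117 = 67·867 + 28
71: 58117 = 71·818 + 39
73: 58117 = 73·796 + 9
79: 58117 = 79·735 + 52
83: 58117 = 83·700 + 17
89: 58117 = 89·653

89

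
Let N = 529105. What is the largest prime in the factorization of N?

529105 = 5 · 105821
105821 = 29 · 3649
3649 = 41 · 89
89 is prime.
So 529105 = 5 · 29 · 41 · 89; the largest prime factor is 89.

89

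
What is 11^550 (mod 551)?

410

11^1 ≡ 11 (mod 551)
11^2 ≡ 11^2 = 121 ≡ 121 (mod 551)
11^4 ≡ 121^2 = 14641 ≡ 315 (mod 551)
11^8 ≡ 315^2 = 99225 ≡ 45 (mod 551)
11^16 ≡ 45^2 = 2025 ≡ 372 (mod 551)
11^32 ≡ 372^2 = 138384 ≡ 83 (mod 551)
11^64 ≡ 83^2 = 6889 ≡ 277 (mod 551)
11^128 ≡ 277^2 = 76729 ≡ 140 (mod 551)
11^256 ≡ 140^2 = 19600 ≡ 315 (mod 551)
11^512 ≡ 315^2 = 99225 ≡ 45 (mod 551)
550 = 512 + 32 + 4 + 2 in binary powers of 2.
So 11^550 ≡ 45 · 83 · 315 · 121 ≡ 410 (mod 551).
Since 410 ≠ 1, base 11 is a Fermat witness: 551 is composite.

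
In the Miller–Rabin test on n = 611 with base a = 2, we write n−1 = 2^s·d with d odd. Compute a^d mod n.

611 − 1 = 610 = 2^1 · 305, so d = 305.
2^1 ≡ 2 (mod 611)
2^2 ≡ 2^2 = 4 ≡ 4 (mod 611)
2^4 ≡ 4^2 = 16 ≡ 16 (mod 611)
2^8 ≡ 16^2 = 256 ≡ 256 (mod 611)
2^16 ≡ 256^2 = 65536 ≡ 159 (mod 611)
2^32 ≡ 159^2 = 25281 ≡ 230 (mod 611)
2^64 ≡ 230^2 = 52900 ≡ 354 (mod 611)
2^128 ≡ 354^2 = 125316 ≡ 61 (mod 611)
2^256 ≡ 61^2 = 3721 ≡ 55 (mod 611)
305 = 256 + 32 + 16 + 1 in binary powers of 2.
So 2^305 ≡ 55 · 230 · 159 · 2 ≡ 487 (mod 611).
Squaring chain: 487; never reaches −1, so base 2 is a Miller–Rabin witness that 611 is composite.

487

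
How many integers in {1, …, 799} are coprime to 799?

Factor: 799 = 17 · 47.
φ(799) = (17−1) · (47−1) = 16 · 46 = 736.

736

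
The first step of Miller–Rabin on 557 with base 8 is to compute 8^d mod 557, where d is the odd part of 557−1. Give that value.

557 − 1 = 556 = 2^2 · 139, so d = 139.
8^1 ≡ 8 (mod 557)
8^2 ≡ 8^2 = 64 ≡ 64 (mod 557)
8^4 ≡ 64^2 = 4096 ≡ 197 (mod 557)
8^8 ≡ 197^2 = 38809 ≡ 376 (mod 557)
8^16 ≡ 376^2 = 141376 ≡ 455 (mod 557)
8^32 ≡ 455^2 = 207025 ≡ 378 (mod 557)
8^64 ≡ 378^2 = 142884 ≡ 292 (mod 557)
8^128 ≡ 292^2 = 85264 ≡ 43 (mod 557)
139 = 128 + 8 + 2 + 1 in binary powers of 2.
So 8^139 ≡ 43 · 376 · 64 · 8 ≡ 439 (mod 557).
Squaring chain: 439 → 556; reaches −1, so base 8 does not prove 557 composite.

439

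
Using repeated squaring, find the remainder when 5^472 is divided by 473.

5^1 ≡ 5 (mod 473)
5^2 ≡ 5^2 = 25 ≡ 25 (mod 473)
5^4 ≡ 25^2 = 625 ≡ 152 (mod 473)
5^8 ≡ 152^2 = 23104 ≡ 400 (mod 473)
5^16 ≡ 400^2 = 160000 ≡ 126 (mod 473)
5^32 ≡ 126^2 = 15876 ≡ 267 (mod 473)
5^64 ≡ 267^2 = 71289 ≡ 339 (mod 473)
5^128 ≡ 339^2 = 114921 ≡ 455 (mod 473)
5^256 ≡ 455^2 = 207025 ≡ 324 (mod 473)
472 = 256 + 128 + 64 + 16 + 8 in binary powers of 2.
So 5^472 ≡ 324 · 455 · 339 · 126 · 400 ≡ 454 (mod 473).
Since 454 ≠ 1, base 5 is a Fermat witness: 473 is composite.

454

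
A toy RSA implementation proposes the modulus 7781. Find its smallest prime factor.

31

7781 is odd.
Digit sum 23, not divisible by 3.
Ends in 1: not divisible by 5.
7: 7781 = 7·1111 + 4
11: 7781 = 11·707 + 4
13: 7781 = 13·598 + 7
17: 7781 = 17·457 + 12
19: 7781 = 19·409 + 10
23: 7781 = 23·338 + 7
29: 7781 = 29·268 + 9
31: 7781 = 31·251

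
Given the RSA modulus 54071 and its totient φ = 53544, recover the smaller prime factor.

139

φ(n) = (p−1)(q−1) = n − (p+q) + 1, so p + q = 54071 − 53544 + 1 = 528.
p and q are the roots of t² − 528t + 54071 = 0.
Discriminant: 528² − 4·54071 = 278784 − 216284 = 62500; √62500 = 250.
q = (528 − 250)/2 = 139, p = (528 + 250)/2 = 389.
Check: 139 · 389 = 54071.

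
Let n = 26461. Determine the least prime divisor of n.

47

26461 is odd.
Digit sum 19, not divisible by 3.
Ends in 1: not divisible by 5.
7: 26461 = 7·3780 + 1
11: 26461 = 11·2405 + 6
13: 26461 = 13·2035 + 6
17: 26461 = 17·1556 + 9
19: 26461 = 19·1392 + 13
23: 26461 = 23·1150 + 11
29: 26461 = 29·912 + 13
31: 26461 = 31·853 + 18
37: 26461 = 37·715 + 6
41: 26461 = 41·645 + 16
43: 26461 = 43·615 + 16
47: 26461 = 47·563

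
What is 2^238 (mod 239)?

1

2^1 ≡ 2 (mod 239)
2^2 ≡ 2^2 = 4 ≡ 4 (mod 239)
2^4 ≡ 4^2 = 16 ≡ 16 (mod 239)
2^8 ≡ 16^2 = 256 ≡ 17 (mod 239)
2^16 ≡ 17^2 = 289 ≡ 50 (mod 239)
2^32 ≡ 50^2 = 2500 ≡ 110 (mod 239)
2^64 ≡ 110^2 = 12100 ≡ 150 (mod 239)
2^128 ≡ 150^2 = 22500 ≡ 34 (mod 239)
238 = 128 + 64 + 32 + 8 + 4 + 2 in binary powers of 2.
So 2^238 ≡ 34 · 150 · 110 · 17 · 16 · 4 ≡ 1 (mod 239).
Since the result is 1, base 2 gives no evidence that 239 is composite.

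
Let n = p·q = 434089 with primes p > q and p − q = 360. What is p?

863

Since p = q + 360, we have 434089 = q(q + 360), so q² + 360q − 434089 = 0.
Discriminant: 360² + 4·434089 = 129600 + 1736356 = 1865956; √1865956 = 1366.
q = (−360 + 1366)/2 = 503, and p = q + 360 = 863.
Check: 503 · 863 = 434089.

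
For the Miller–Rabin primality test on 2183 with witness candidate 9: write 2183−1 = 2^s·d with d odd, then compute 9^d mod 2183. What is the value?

2183 − 1 = 2182 = 2^1 · 1091, so d = 1091.
9^1 ≡ 9 (mod 2183)
9^2 ≡ 9^2 = 81 ≡ 81 (mod 2183)
9^4 ≡ 81^2 = 6561 ≡ 12 (mod 2183)
9^8 ≡ 12^2 = 144 ≡ 144 (mod 2183)
9^16 ≡ 144^2 = 20736 ≡ 1089 (mod 2183)
9^32 ≡ 1089^2 = 1185921 ≡ 552 (mod 2183)
9^64 ≡ 552^2 = 304704 ≡ 1267 (mod 2183)
9^128 ≡ 1267^2 = 1605289 ≡ 784 (mod 2183)
9^256 ≡ 784^2 = 614656 ≡ 1233 (mod 2183)
9^512 ≡ 1233^2 = 1520289 ≡ 921 (mod 2183)
9^1024 ≡ 921^2 = 848241 ≡ 1237 (mod 2183)
1091 = 1024 + 64 + 2 + 1 in binary powers of 2.
So 9^1091 ≡ 1237 · 1267 · 81 · 9 ≡ 1302 (mod 2183).
Squaring chain: 1302; never reaches −1, so base 9 is a Miller–Rabin witness that 2183 is composite.

1302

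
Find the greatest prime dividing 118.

118 = 2 · 59
59 is prime.
So 118 = 2 · 59; the largest prime factor is 59.

59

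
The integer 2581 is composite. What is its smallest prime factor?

29

2581 is odd.
Digit sum 16, not divisible by 3.
Ends in 1: not divisible by 5.
7: 2581 = 7·368 + 5
11: 2581 = 11·234 + 7
13: 2581 = 13·198 + 7
17: 2581 = 17·151 + 14
19: 2581 = 19·135 + 16
23: 2581 = 23·112 + 5
29: 2581 = 29·89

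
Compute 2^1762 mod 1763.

2^1 ≡ 2 (mod 1763)
2^2 ≡ 2^2 = 4 ≡ 4 (mod 1763)
2^4 ≡ 4^2 = 16 ≡ 16 (mod 1763)
2^8 ≡ 16^2 = 256 ≡ 256 (mod 1763)
2^16 ≡ 256^2 = 65536 ≡ 305 (mod 1763)
2^32 ≡ 305^2 = 93025 ≡ 1349 (mod 1763)
2^64 ≡ 1349^2 = 1819801 ≡ 385 (mod 1763)
2^128 ≡ 385^2 = 148225 ≡ 133 (mod 1763)
2^256 ≡ 133^2 = 17689 ≡ 59 (mod 1763)
2^512 ≡ 59^2 = 3481 ≡ 1718 (mod 1763)
2^1024 ≡ 1718^2 = 2951524 ≡ 262 (mod 1763)
1762 = 1024 + 512 + 128 + 64 + 32 + 2 in binary powers of 2.
So 2^1762 ≡ 262 · 1718 · 133 · 385 · 1349 · 4 ≡ 742 (mod 1763).
Since 742 ≠ 1, base 2 is a Fermat witness: 1763 is composite.

742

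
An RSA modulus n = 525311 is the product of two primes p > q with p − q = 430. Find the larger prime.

971

Since p = q + 430, we have 525311 = q(q + 430), so q² + 430q − 525311 = 0.
Discriminant: 430² + 4·525311 = 184900 + 2101244 = 2286144; √2286144 = 1512.
q = (−430 + 1512)/2 = 541, and p = q + 430 = 971.
Check: 541 · 971 = 525311.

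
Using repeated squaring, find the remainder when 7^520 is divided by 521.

7^1 ≡ 7 (mod 521)
7^2 ≡ 7^2 = 49 ≡ 49 (mod 521)
7^4 ≡ 49^2 = 2401 ≡ 317 (mod 521)
7^8 ≡ 317^2 = 100489 ≡ 457 (mod 521)
7^16 ≡ 457^2 = 208849 ≡ 449 (mod 521)
7^32 ≡ 449^2 = 201601 ≡ 495 (mod 521)
7^64 ≡ 495^2 = 245025 ≡ 155 (mod 521)
7^128 ≡ 155^2 = 24025 ≡ 59 (mod 521)
7^256 ≡ 59^2 = 3481 ≡ 355 (mod 521)
7^512 ≡ 355^2 = 126025 ≡ 464 (mod 521)
520 = 512 + 8 in binary powers of 2.
So 7^520 ≡ 464 · 457 ≡ 1 (mod 521).
Since the result is 1, base 7 gives no evidence that 521 is composite.

1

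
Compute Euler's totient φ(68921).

Factor: 68921 = 41^3.
φ(68921) = 41^2·(41−1) = 67240.

67240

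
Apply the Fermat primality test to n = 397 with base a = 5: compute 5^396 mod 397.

5^1 ≡ 5 (mod 397)
5^2 ≡ 5^2 = 25 ≡ 25 (mod 397)
5^4 ≡ 25^2 = 625 ≡ 228 (mod 397)
5^8 ≡ 228^2 = 51984 ≡ 374 (mod 397)
5^16 ≡ 374^2 = 139876 ≡ 132 (mod 397)
5^32 ≡ 132^2 = 17424 ≡ 353 (mod 397)
5^64 ≡ 353^2 = 124609 ≡ 348 (mod 397)
5^128 ≡ 348^2 = 121104 ≡ 19 (mod 397)
5^256 ≡ 19^2 = 361 ≡ 361 (mod 397)
396 = 256 + 128 + 8 + 4 in binary powers of 2.
So 5^396 ≡ 361 · 19 · 374 · 228 ≡ 1 (mod 397).
Since the result is 1, base 5 gives no evidence that 397 is composite.

1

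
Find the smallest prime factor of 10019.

43

10019 is odd.
Digit sum 11, not divisible by 3.
Ends in 9: not divisible by 5.
7: 10019 = 7·1431 + 2
11: 10019 = 11·910 + 9
13: 10019 = 13·770 + 9
17: 10019 = 17·589 + 6
19: 10019 = 19·527 + 6
23: 10019 = 23·435 + 14
29: 10019 = 29·345 + 14
31: 10019 = 31·323 + 6
37: 10019 = 37·270 + 29
41: 10019 = 41·244 + 15
43: 10019 = 43·233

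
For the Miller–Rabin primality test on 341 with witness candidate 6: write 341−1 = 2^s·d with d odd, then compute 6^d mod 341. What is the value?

341 − 1 = 340 = 2^2 · 85, so d = 85.
6^1 ≡ 6 (mod 341)
6^2 ≡ 6^2 = 36 ≡ 36 (mod 341)
6^4 ≡ 36^2 = 1296 ≡ 273 (mod 341)
6^8 ≡ 273^2 = 74529 ≡ 191 (mod 341)
6^16 ≡ 191^2 = 36481 ≡ 335 (mod 341)
6^32 ≡ 335^2 = 112225 ≡ 36 (mod 341)
6^64 ≡ 36^2 = 1296 ≡ 273 (mod 341)
85 = 64 + 16 + 4 + 1 in binary powers of 2.
So 6^85 ≡ 273 · 335 · 273 · 6 ≡ 285 (mod 341).
Squaring chain: 285 → 67; never reaches −1, so base 6 is a Miller–Rabin witness that 341 is composite.

285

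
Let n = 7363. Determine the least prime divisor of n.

37

7363 is odd.
Digit sum 19, not divisible by 3.
Ends in 3: not divisible by 5.
7: 7363 = 7·1051 + 6
11: 7363 = 11·669 + 4
13: 7363 = 13·566 + 5
17: 7363 = 17·433 + 2
19: 7363 = 19·387 + 10
23: 7363 = 23·320 + 3
29: 7363 = 29·253 + 26
31: 7363 = 31·237 + 16
37: 7363 = 37·199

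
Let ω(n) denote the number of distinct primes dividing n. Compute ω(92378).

92378 = 2 · 46189
46189 = 11 · 4199
4199 = 13 · 323
323 = 17 · 19
92378 = 2 · 11 · 13 · 17 · 19, which has 5 distinct prime factors.

5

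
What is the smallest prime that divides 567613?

567613 is odd.
Digit sum 28, not divisible by 3.
Ends in 3: not divisible by 5.
7: 567613 = 7·81087 + 4
11: 567613 = 11·51601 + 2
13: 567613 = 13·43662 + 7
17: 567613 = 17·33389

17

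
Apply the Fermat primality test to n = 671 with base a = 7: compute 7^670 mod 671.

7^1 ≡ 7 (mod 671)
7^2 ≡ 7^2 = 49 ≡ 49 (mod 671)
7^4 ≡ 49^2 = 2401 ≡ 388 (mod 671)
7^8 ≡ 388^2 = 150544 ≡ 240 (mod 671)
7^16 ≡ 240^2 = 57600 ≡ 565 (mod 671)
7^32 ≡ 565^2 = 319225 ≡ 500 (mod 671)
7^64 ≡ 500^2 = 250000 ≡ 388 (mod 671)
7^128 ≡ 388^2 = 150544 ≡ 240 (mod 671)
7^256 ≡ 240^2 = 57600 ≡ 565 (mod 671)
7^512 ≡ 565^2 = 319225 ≡ 500 (mod 671)
670 = 512 + 128 + 16 + 8 + 4 + 2 in binary powers of 2.
So 7^670 ≡ 500 · 240 · 565 · 240 · 388 · 49 ≡ 353 (mod 671).
Since 353 ≠ 1, base 7 is a Fermat witness: 671 is composite.

353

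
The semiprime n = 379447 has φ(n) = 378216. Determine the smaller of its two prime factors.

613

φ(n) = (p−1)(q−1) = n − (p+q) + 1, so p + q = 379447 − 378216 + 1 = 1232.
p and q are the roots of t² − 1232t + 379447 = 0.
Discriminant: 1232² − 4·379447 = 1517824 − 1517788 = 36; √36 = 6.
q = (1232 − 6)/2 = 613, p = (1232 + 6)/2 = 619.
Check: 613 · 619 = 379447.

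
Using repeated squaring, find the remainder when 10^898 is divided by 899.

10^1 ≡ 10 (mod 899)
10^2 ≡ 10^2 = 100 ≡ 100 (mod 899)
10^4 ≡ 100^2 = 10000 ≡ 111 (mod 899)
10^8 ≡ 111^2 = 12321 ≡ 634 (mod 899)
10^16 ≡ 634^2 = 401956 ≡ 103 (mod 899)
10^32 ≡ 103^2 = 10609 ≡ 720 (mod 899)
10^64 ≡ 720^2 = 518400 ≡ 576 (mod 899)
10^128 ≡ 576^2 = 331776 ≡ 45 (mod 899)
10^256 ≡ 45^2 = 2025 ≡ 227 (mod 899)
10^512 ≡ 227^2 = 51529 ≡ 286 (mod 899)
898 = 512 + 256 + 128 + 2 in binary powers of 2.
So 10^898 ≡ 286 · 227 · 45 · 100 ≡ 71 (mod 899).
Since 71 ≠ 1, base 10 is a Fermat witness: 899 is composite.

71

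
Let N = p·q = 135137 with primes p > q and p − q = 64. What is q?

337

Since p = q + 64, we have 135137 = q(q + 64), so q² + 64q − 135137 = 0.
Discriminant: 64² + 4·135137 = 4096 + 540548 = 544644; √544644 = 738.
q = (−64 + 738)/2 = 337, and p = q + 64 = 401.
Check: 337 · 401 = 135137.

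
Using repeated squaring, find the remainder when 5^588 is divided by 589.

125

5^1 ≡ 5 (mod 589)
5^2 ≡ 5^2 = 25 ≡ 25 (mod 589)
5^4 ≡ 25^2 = 625 ≡ 36 (mod 589)
5^8 ≡ 36^2 = 1296 ≡ 118 (mod 589)
5^16 ≡ 118^2 = 13924 ≡ 377 (mod 589)
5^32 ≡ 377^2 = 142129 ≡ 180 (mod 589)
5^64 ≡ 180^2 = 32400 ≡ 5 (mod 589)
5^128 ≡ 5^2 = 25 ≡ 25 (mod 589)
5^256 ≡ 25^2 = 625 ≡ 36 (mod 589)
5^512 ≡ 36^2 = 1296 ≡ 118 (mod 589)
588 = 512 + 64 + 8 + 4 in binary powers of 2.
So 5^588 ≡ 118 · 5 · 118 · 36 ≡ 125 (mod 589).
Since 125 ≠ 1, base 5 is a Fermat witness: 589 is composite.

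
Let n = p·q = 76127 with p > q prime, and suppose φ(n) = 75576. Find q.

φ(n) = (p−1)(q−1) = n − (p+q) + 1, so p + q = 76127 − 75576 + 1 = 552.
p and q are the roots of t² − 552t + 76127 = 0.
Discriminant: 552² − 4·76127 = 304704 − 304508 = 196; √196 = 14.
q = (552 − 14)/2 = 269, p = (552 + 14)/2 = 283.
Check: 269 · 283 = 76127.

269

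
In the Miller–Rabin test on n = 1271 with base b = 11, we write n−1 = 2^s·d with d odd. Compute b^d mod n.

998

1271 − 1 = 1270 = 2^1 · 635, so d = 635.
11^1 ≡ 11 (mod 1271)
11^2 ≡ 11^2 = 121 ≡ 121 (mod 1271)
11^4 ≡ 121^2 = 14641 ≡ 660 (mod 1271)
11^8 ≡ 660^2 = 435600 ≡ 918 (mod 1271)
11^16 ≡ 918^2 = 842724 ≡ 51 (mod 1271)
11^32 ≡ 51^2 = 2601 ≡ 59 (mod 1271)
11^64 ≡ 59^2 = 3481 ≡ 939 (mod 1271)
11^128 ≡ 939^2 = 881721 ≡ 918 (mod 1271)
11^256 ≡ 918^2 = 842724 ≡ 51 (mod 1271)
11^512 ≡ 51^2 = 2601 ≡ 59 (mod 1271)
635 = 512 + 64 + 32 + 16 + 8 + 2 + 1 in binary powers of 2.
So 11^635 ≡ 59 · 939 · 59 · 51 · 918 · 121 · 11 ≡ 998 (mod 1271).
Squaring chain: 998; never reaches −1, so base 11 is a Miller–Rabin witness that 1271 is composite.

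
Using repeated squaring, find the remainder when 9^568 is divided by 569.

9^1 ≡ 9 (mod 569)
9^2 ≡ 9^2 = 81 ≡ 81 (mod 569)
9^4 ≡ 81^2 = 6561 ≡ 302 (mod 569)
9^8 ≡ 302^2 = 91204 ≡ 164 (mod 569)
9^16 ≡ 164^2 = 26896 ≡ 153 (mod 569)
9^32 ≡ 153^2 = 23409 ≡ 80 (mod 569)
9^64 ≡ 80^2 = 6400 ≡ 141 (mod 569)
9^128 ≡ 141^2 = 19881 ≡ 535 (mod 569)
9^256 ≡ 535^2 = 286225 ≡ 18 (mod 569)
9^512 ≡ 18^2 = 324 ≡ 324 (mod 569)
568 = 512 + 32 + 16 + 8 in binary powers of 2.
So 9^568 ≡ 324 · 80 · 153 · 164 ≡ 1 (mod 569).
Since the result is 1, base 9 gives no evidence that 569 is composite.

1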